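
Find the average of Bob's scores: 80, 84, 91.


Add the scores:
80 + 84 + 91 = 255
Divide by the number of tests:
255 / 3 = 85

85


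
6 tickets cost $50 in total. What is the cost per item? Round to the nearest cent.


Total cost: $50
Number of items: 6
Unit price: $50 / 6 = $8.3333... ≈ $8.33

$8.33


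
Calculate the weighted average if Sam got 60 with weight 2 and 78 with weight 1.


Weighted sum:
2 x 60 + 1 x 78 = 198
Total weight:
2 + 1 = 3
Weighted average:
198 / 3 = 66

66


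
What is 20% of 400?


Convert percentage to decimal:
20% = 0.2
Multiply:
400 x 0.2 = 80

80


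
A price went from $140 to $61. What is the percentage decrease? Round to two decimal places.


Find the absolute change:
|61 - 140| = 79
Divide by original and multiply by 100:
79 / 140 x 100 = 56.4285...% ≈ 56.43%

56.43%


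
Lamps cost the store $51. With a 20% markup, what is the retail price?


Calculate the markup amount:
20% of $51 = $10.20
Add to cost:
$51 + $10.20 = $61.20

$61.20


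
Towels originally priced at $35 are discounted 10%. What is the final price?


Calculate the discount amount:
10% of $35 = $3.50
Subtract from original:
$35 - $3.50 = $31.50

$31.50


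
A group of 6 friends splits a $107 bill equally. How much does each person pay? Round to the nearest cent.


Total bill: $107
Number of people: 6
Each pays: $107 / 6 = $17.8333... ≈ $17.83

$17.83


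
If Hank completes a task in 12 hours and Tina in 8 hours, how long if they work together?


Hank's rate: 1/12 of the job per hour
Tina's rate: 1/8 of the job per hour
Combined rate: 1/12 + 1/8 = 5/24 per hour
Time = 1 / (5/24) = 24/5 = 4.8 hours

4.8 hours


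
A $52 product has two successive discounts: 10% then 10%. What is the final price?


First discount:
10% of $52 = $5.20
Price after first discount:
$52 - $5.20 = $46.80
Second discount:
10% of $46.80 = $4.68
Final price:
$46.80 - $4.68 = $42.12

$42.12


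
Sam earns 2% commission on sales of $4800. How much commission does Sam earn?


Convert rate to decimal:
2% = 0.02
Multiply by sales:
$4800 x 0.02 = $96

$96


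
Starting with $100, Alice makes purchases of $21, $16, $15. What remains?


Add up expenses:
$21 + $16 + $15 = $52
Subtract from budget:
$100 - $52 = $48

$48


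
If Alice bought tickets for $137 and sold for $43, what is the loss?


Selling price = $43
Cost price = $137
Loss = cost price - selling price:
Loss = $137 - $43 = $94

$94


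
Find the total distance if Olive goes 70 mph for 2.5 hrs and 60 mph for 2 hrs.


Leg 1 distance:
70 x 2.5 = 175 miles
Leg 2 distance:
60 x 2 = 120 miles
Total distance:
175 + 120 = 295 miles

295 miles


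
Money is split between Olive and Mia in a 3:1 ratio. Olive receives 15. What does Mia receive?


Find the multiplier:
15 / 3 = 5
Apply to Mia's share:
1 x 5 = 5

5


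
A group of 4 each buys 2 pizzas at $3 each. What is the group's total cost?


Cost per person:
2 x $3 = $6
Group total:
4 x $6 = $24

$24


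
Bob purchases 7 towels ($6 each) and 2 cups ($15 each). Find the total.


Cost of towels:
7 x $6 = $42
Cost of cups:
2 x $15 = $30
Add both:
$42 + $30 = $72

$72


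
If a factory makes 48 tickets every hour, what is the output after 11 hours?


Production rate: 48 tickets per hour
Time: 11 hours
Total: 48 x 11 = 528 tickets

528 tickets


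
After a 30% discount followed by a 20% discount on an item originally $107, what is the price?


First discount:
30% of $107 = $32.10
Price after first discount:
$107 - $32.10 = $74.90
Second discount:
20% of $74.90 = $14.98
Final price:
$74.90 - $14.98 = $59.92

$59.92


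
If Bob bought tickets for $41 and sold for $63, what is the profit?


Selling price = $63
Cost price = $41
Profit = selling price - cost price:
Profit = $63 - $41 = $22

$22


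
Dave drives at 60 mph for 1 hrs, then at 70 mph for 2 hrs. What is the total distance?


Leg 1 distance:
60 x 1 = 60 miles
Leg 2 distance:
70 x 2 = 140 miles
Total distance:
60 + 140 = 200 miles

200 miles


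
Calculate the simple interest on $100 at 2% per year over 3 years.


Use the formula I = P x R x T / 100
P x R x T = 100 x 2 x 3 = 600
I = 600 / 100 = $6

$6


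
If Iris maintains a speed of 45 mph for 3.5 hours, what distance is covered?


Use the formula: distance = speed x time
Speed = 45 mph, Time = 3.5 hours
45 x 3.5 = 157.5 miles

157.5 miles


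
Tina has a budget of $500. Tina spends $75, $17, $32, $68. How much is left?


Add up expenses:
$75 + $17 + $32 + $68 = $192
Subtract from budget:
$500 - $192 = $308

$308


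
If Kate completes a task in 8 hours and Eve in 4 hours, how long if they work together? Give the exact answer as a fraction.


Kate's rate: 1/8 of the job per hour
Eve's rate: 1/4 of the job per hour
Combined rate: 1/8 + 1/4 = 3/8 per hour
Time = 1 / (3/8) = 8/3 hours (≈ 2.67 hours)

8/3 hours


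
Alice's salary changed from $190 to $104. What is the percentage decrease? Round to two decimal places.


Find the absolute change:
|104 - 190| = 86
Divide by original and multiply by 100:
86 / 190 x 100 = 45.2631...% ≈ 45.26%

45.26%


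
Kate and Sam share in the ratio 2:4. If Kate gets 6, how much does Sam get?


Find the multiplier:
6 / 2 = 3
Apply to Sam's share:
4 x 3 = 12

12


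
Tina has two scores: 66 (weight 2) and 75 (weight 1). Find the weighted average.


Weighted sum:
2 x 66 + 1 x 75 = 207
Total weight:
2 + 1 = 3
Weighted average:
207 / 3 = 69

69


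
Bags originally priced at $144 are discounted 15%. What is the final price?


Calculate the discount amount:
15% of $144 = $21.60
Subtract from original:
$144 - $21.60 = $122.40

$122.40


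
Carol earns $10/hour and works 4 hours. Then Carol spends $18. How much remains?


Calculate earnings:
4 x $10 = $40
Subtract spending:
$40 - $18 = $22

$22


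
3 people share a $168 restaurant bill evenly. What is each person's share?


Total bill: $168
Number of people: 3
Each pays: $168 / 3 = $56

$56


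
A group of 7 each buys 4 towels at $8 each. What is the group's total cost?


Cost per person:
4 x $8 = $32
Group total:
7 x $32 = $224

$224


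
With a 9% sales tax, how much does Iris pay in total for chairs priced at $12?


Calculate the tax:
9% of $12 = $1.08
Add tax to price:
$12 + $1.08 = $13.08

$13.08


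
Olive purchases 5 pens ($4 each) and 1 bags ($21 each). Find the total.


Cost of pens:
5 x $4 = $20
Cost of bags:
1 x $21 = $21
Add both:
$20 + $21 = $41

$41


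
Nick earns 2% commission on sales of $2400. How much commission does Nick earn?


Convert rate to decimal:
2% = 0.02
Multiply by sales:
$2400 x 0.02 = $48

$48


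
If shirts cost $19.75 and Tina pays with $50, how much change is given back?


Start with the amount paid:
$50
Subtract the price:
$50 - $19.75 = $30.25

$30.25


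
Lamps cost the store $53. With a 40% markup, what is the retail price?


Calculate the markup amount:
40% of $53 = $21.20
Add to cost:
$53 + $21.20 = $74.20

$74.20


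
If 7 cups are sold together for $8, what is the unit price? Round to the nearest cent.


Total cost: $8
Number of items: 7
Unit price: $8 / 7 = $1.1428... ≈ $1.14

$1.14


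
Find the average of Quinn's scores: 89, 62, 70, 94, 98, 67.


Add the scores:
89 + 62 + 70 + 94 + 98 + 67 = 480
Divide by the number of tests:
480 / 6 = 80

80


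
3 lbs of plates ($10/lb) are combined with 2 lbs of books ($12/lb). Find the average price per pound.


Cost of plates:
3 x $10 = $30
Cost of books:
2 x $12 = $24
Total cost: $30 + $24 = $54
Total weight: 5 lbs
Average: $54 / 5 = $10.80/lb

$10.80/lb


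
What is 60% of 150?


Convert percentage to decimal:
60% = 0.6
Multiply:
150 x 0.6 = 90

90


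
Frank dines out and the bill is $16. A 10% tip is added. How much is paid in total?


Calculate the tip:
10% of $16 = $1.60
Add tip to meal cost:
$16 + $1.60 = $17.60

$17.60


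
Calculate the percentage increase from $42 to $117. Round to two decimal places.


Find the absolute change:
|117 - 42| = 75
Divide by original and multiply by 100:
75 / 42 x 100 = 178.5714...% ≈ 178.57%

178.57%


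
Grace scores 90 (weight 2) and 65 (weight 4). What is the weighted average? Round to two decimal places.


Weighted sum:
2 x 90 + 4 x 65 = 440
Total weight:
2 + 4 = 6
Weighted average:
440 / 6 = 73.3333... ≈ 73.33

73.33


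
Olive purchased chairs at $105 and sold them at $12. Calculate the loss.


Selling price = $12
Cost price = $105
Loss = cost price - selling price:
Loss = $105 - $12 = $93

$93


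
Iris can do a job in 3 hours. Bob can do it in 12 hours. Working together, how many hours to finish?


Iris's rate: 1/3 of the job per hour
Bob's rate: 1/12 of the job per hour
Combined rate: 1/3 + 1/12 = 5/12 per hour
Time = 1 / (5/12) = 12/5 = 2.4 hours

2.4 hours


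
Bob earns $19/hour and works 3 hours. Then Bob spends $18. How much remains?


Calculate earnings:
3 x $19 = $57
Subtract spending:
$57 - $18 = $39

$39


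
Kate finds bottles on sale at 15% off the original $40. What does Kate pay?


Calculate the discount amount:
15% of $40 = $6
Subtract from original:
$40 - $6 = $34

$34


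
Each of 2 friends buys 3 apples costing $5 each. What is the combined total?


Cost per person:
3 x $5 = $15
Group total:
2 x $15 = $30

$30


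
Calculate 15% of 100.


Convert percentage to decimal:
15% = 0.15
Multiply:
100 x 0.15 = 15

15


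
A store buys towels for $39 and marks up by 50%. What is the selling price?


Calculate the markup amount:
50% of $39 = $19.50
Add to cost:
$39 + $19.50 = $58.50

$58.50


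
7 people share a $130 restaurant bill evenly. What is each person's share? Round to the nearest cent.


Total bill: $130
Number of people: 7
Each pays: $130 / 7 = $18.5714... ≈ $18.57

$18.57


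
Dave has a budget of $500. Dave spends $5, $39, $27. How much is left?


Add up expenses:
$5 + $39 + $27 = $71
Subtract from budget:
$500 - $71 = $429

$429


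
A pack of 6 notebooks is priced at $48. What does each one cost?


Total cost: $48
Number of items: 6
Unit price: $48 / 6 = $8

$8


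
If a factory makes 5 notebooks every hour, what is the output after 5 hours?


Production rate: 5 notebooks per hour
Time: 5 hours
Total: 5 x 5 = 25 notebooks

25 notebooks


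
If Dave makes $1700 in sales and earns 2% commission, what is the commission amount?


Convert rate to decimal:
2% = 0.02
Multiply by sales:
$1700 x 0.02 = $34

$34


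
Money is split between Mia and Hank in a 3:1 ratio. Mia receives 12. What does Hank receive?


Find the multiplier:
12 / 3 = 4
Apply to Hank's share:
1 x 4 = 4

4


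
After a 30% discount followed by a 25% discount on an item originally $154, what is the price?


First discount:
30% of $154 = $46.20
Price after first discount:
$154 - $46.20 = $107.80
Second discount:
25% of $107.80 = $26.95
Final price:
$107.80 - $26.95 = $80.85

$80.85


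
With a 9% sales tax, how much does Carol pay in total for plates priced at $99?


Calculate the tax:
9% of $99 = $8.91
Add tax to price:
$99 + $8.91 = $107.91

$107.91


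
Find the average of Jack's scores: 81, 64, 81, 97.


Add the scores:
81 + 64 + 81 + 97 = 323
Divide by the number of tests:
323 / 4 = 80.75

80.75


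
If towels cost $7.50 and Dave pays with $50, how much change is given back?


Start with the amount paid:
$50
Subtract the price:
$50 - $7.50 = $42.50

$42.50


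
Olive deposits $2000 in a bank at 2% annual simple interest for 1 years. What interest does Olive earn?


Use the formula I = P x R x T / 100
P x R x T = 2000 x 2 x 1 = 4000
I = 4000 / 100 = $40

$40


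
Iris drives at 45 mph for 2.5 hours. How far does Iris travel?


Use the formula: distance = speed x time
Speed = 45 mph, Time = 2.5 hours
45 x 2.5 = 112.5 miles

112.5 miles


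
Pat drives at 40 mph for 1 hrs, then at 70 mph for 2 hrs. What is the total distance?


Leg 1 distance:
40 x 1 = 40 miles
Leg 2 distance:
70 x 2 = 140 miles
Total distance:
40 + 140 = 180 miles

180 miles


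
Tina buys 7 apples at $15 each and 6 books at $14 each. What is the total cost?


Cost of apples:
7 x $15 = $105
Cost of books:
6 x $14 = $84
Add both:
$105 + $84 = $189

$189


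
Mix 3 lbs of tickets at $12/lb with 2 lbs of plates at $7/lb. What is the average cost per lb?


Cost of tickets:
3 x $12 = $36
Cost of plates:
2 x $7 = $14
Total cost: $36 + $14 = $50
Total weight: 5 lbs
Average: $50 / 5 = $10/lb

$10/lb


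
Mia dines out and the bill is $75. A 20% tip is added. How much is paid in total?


Calculate the tip:
20% of $75 = $15
Add tip to meal cost:
$75 + $15 = $90

$90


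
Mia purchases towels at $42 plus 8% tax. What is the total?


Calculate the tax:
8% of $42 = $3.36
Add tax to price:
$42 + $3.36 = $45.36

$45.36


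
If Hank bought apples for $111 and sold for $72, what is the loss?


Selling price = $72
Cost price = $111
Loss = cost price - selling price:
Loss = $111 - $72 = $39

$39


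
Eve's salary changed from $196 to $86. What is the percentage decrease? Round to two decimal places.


Find the absolute change:
|86 - 196| = 110
Divide by original and multiply by 100:
110 / 196 x 100 = 56.1224...% ≈ 56.12%

56.12%


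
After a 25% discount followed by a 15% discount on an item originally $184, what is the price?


First discount:
25% of $184 = $46
Price after first discount:
$184 - $46 = $138
Second discount:
15% of $138 = $20.70
Final price:
$138 - $20.70 = $117.30

$117.30


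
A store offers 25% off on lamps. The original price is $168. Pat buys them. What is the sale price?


Calculate the discount amount:
25% of $168 = $42
Subtract from original:
$168 - $42 = $126

$126


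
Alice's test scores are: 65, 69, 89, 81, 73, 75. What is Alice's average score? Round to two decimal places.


Add the scores:
65 + 69 + 89 + 81 + 73 + 75 = 452
Divide by the number of tests:
452 / 6 = 75.3333... ≈ 75.33

75.33


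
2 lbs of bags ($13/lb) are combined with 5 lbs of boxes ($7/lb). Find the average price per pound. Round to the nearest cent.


Cost of bags:
2 x $13 = $26
Cost of boxes:
5 x $7 = $35
Total cost: $26 + $35 = $61
Total weight: 7 lbs
Average: $61 / 7 = $8.7142... ≈ $8.71/lb

$8.71/lb


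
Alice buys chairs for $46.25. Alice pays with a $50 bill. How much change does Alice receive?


Start with the amount paid:
$50
Subtract the price:
$50 - $46.25 = $3.75

$3.75


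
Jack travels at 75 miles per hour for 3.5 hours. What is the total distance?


Use the formula: distance = speed x time
Speed = 75 mph, Time = 3.5 hours
75 x 3.5 = 262.5 miles

262.5 miles


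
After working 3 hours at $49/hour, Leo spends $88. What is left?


Calculate earnings:
3 x $49 = $147
Subtract spending:
$147 - $88 = $59

$59


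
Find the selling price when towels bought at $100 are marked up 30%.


Calculate the markup amount:
30% of $100 = $30
Add to cost:
$100 + $30 = $130

$130


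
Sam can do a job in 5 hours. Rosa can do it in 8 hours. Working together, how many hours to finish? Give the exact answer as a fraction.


Sam's rate: 1/5 of the job per hour
Rosa's rate: 1/8 of the job per hour
Combined rate: 1/5 + 1/8 = 13/40 per hour
Time = 1 / (13/40) = 40/13 hours (≈ 3.08 hours)

40/13 hours


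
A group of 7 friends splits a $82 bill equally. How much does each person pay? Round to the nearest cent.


Total bill: $82
Number of people: 7
Each pays: $82 / 7 = $11.7142... ≈ $11.71

$11.71


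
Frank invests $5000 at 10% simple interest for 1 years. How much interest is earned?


Use the formula I = P x R x T / 100
P x R x T = 5000 x 10 x 1 = 50000
I = 50000 / 100 = $500

$500


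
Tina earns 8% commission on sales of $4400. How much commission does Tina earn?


Convert rate to decimal:
8% = 0.08
Multiply by sales:
$4400 x 0.08 = $352

$352


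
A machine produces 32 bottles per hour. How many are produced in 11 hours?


Production rate: 32 bottles per hour
Time: 11 hours
Total: 32 x 11 = 352 bottles

352 bottles


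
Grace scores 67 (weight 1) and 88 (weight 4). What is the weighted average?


Weighted sum:
1 x 67 + 4 x 88 = 419
Total weight:
1 + 4 = 5
Weighted average:
419 / 5 = 83.8

83.8


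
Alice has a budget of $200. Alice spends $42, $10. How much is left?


Add up expenses:
$42 + $10 = $52
Subtract from budget:
$200 - $52 = $148

$148


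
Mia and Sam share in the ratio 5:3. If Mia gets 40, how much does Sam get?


Find the multiplier:
40 / 5 = 8
Apply to Sam's share:
3 x 8 = 24

24


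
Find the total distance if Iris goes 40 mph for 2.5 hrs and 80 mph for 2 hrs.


Leg 1 distance:
40 x 2.5 = 100 miles
Leg 2 distance:
80 x 2 = 160 miles
Total distance:
100 + 160 = 260 miles

260 miles


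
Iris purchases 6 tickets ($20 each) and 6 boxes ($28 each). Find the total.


Cost of tickets:
6 x $20 = $120
Cost of boxes:
6 x $28 = $168
Add both:
$120 + $168 = $288

$288


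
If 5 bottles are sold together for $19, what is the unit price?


Total cost: $19
Number of items: 5
Unit price: $19 / 5 = $3.80

$3.80


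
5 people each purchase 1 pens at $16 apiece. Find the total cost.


Cost per person:
1 x $16 = $16
Group total:
5 x $16 = $80

$80


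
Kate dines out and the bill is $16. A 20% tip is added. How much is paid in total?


Calculate the tip:
20% of $16 = $3.20
Add tip to meal cost:
$16 + $3.20 = $19.20

$19.20


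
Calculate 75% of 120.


Convert percentage to decimal:
75% = 0.75
Multiply:
120 x 0.75 = 90

90


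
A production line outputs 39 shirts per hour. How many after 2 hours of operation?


Production rate: 39 shirts per hour
Time: 2 hours
Total: 39 x 2 = 78 shirts

78 shirts


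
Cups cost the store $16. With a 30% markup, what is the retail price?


Calculate the markup amount:
30% of $16 = $4.80
Add to cost:
$16 + $4.80 = $20.80

$20.80


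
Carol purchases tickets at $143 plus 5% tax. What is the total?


Calculate the tax:
5% of $143 = $7.15
Add tax to price:
$143 + $7.15 = $150.15

$150.15


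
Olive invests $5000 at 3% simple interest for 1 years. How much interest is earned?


Use the formula I = P x R x T / 100
P x R x T = 5000 x 3 x 1 = 15000
I = 15000 / 100 = $150

$150


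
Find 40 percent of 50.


Convert percentage to decimal:
40% = 0.4
Multiply:
50 x 0.4 = 20

20


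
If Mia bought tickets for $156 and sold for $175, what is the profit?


Selling price = $175
Cost price = $156
Profit = selling price - cost price:
Profit = $175 - $156 = $19

$19


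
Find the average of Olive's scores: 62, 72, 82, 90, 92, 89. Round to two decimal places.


Add the scores:
62 + 72 + 82 + 90 + 92 + 89 = 487
Divide by the number of tests:
487 / 6 = 81.1666... ≈ 81.17

81.17


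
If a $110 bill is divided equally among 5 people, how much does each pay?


Total bill: $110
Number of people: 5
Each pays: $110 / 5 = $22

$22


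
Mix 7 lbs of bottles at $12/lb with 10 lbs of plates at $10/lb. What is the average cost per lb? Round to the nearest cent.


Cost of bottles:
7 x $12 = $84
Cost of plates:
10 x $10 = $100
Total cost: $84 + $100 = $184
Total weight: 17 lbs
Average: $184 / 17 = $10.8235... ≈ $10.82/lb

$10.82/lb


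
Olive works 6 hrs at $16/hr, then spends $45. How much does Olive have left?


Calculate earnings:
6 x $16 = $96
Subtract spending:
$96 - $45 = $51

$51


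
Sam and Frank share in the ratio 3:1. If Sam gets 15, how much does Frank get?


Find the multiplier:
15 / 3 = 5
Apply to Frank's share:
1 x 5 = 5

5


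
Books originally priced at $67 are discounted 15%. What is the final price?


Calculate the discount amount:
15% of $67 = $10.05
Subtract from original:
$67 - $10.05 = $56.95

$56.95


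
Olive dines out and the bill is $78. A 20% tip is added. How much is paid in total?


Calculate the tip:
20% of $78 = $15.60
Add tip to meal cost:
$78 + $15.60 = $93.60

$93.60


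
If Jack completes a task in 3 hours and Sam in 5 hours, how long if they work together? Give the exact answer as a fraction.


Jack's rate: 1/3 of the job per hour
Sam's rate: 1/5 of the job per hour
Combined rate: 1/3 + 1/5 = 8/15 per hour
Time = 1 / (8/15) = 15/8 hours (≈ 1.88 hours)

15/8 hours


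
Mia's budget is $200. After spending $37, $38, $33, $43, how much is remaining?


Add up expenses:
$37 + $38 + $33 + $43 = $151
Subtract from budget:
$200 - $151 = $49

$49


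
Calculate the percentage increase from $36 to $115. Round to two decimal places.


Find the absolute change:
|115 - 36| = 79
Divide by original and multiply by 100:
79 / 36 x 100 = 219.4444...% ≈ 219.44%

219.44%


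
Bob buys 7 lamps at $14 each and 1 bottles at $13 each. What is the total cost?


Cost of lamps:
7 x $14 = $98
Cost of bottles:
1 x $13 = $13
Add both:
$98 + $13 = $111

$111


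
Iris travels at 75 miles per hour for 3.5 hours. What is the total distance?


Use the formula: distance = speed x time
Speed = 75 mph, Time = 3.5 hours
75 x 3.5 = 262.5 miles

262.5 miles


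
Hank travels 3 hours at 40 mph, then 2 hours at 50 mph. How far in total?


Leg 1 distance:
40 x 3 = 120 miles
Leg 2 distance:
50 x 2 = 100 miles
Total distance:
120 + 100 = 220 miles

220 miles


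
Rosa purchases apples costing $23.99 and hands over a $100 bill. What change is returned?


Start with the amount paid:
$100
Subtract the price:
$100 - $23.99 = $76.01

$76.01


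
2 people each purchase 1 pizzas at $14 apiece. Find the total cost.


Cost per person:
1 x $14 = $14
Group total:
2 x $14 = $28

$28


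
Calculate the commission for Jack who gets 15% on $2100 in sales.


Convert rate to decimal:
15% = 0.15
Multiply by sales:
$2100 x 0.15 = $315

$315


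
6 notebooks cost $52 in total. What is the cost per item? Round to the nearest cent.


Total cost: $52
Number of items: 6
Unit price: $52 / 6 = $8.6666... ≈ $8.67

$8.67


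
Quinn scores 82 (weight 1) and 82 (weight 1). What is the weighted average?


Weighted sum:
1 x 82 + 1 x 82 = 164
Total weight:
1 + 1 = 2
Weighted average:
164 / 2 = 82

82


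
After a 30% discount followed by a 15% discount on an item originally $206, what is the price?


First discount:
30% of $206 = $61.80
Price after first discount:
$206 - $61.80 = $144.20
Second discount:
15% of $144.20 = $21.63
Final price:
$144.20 - $21.63 = $122.57

$122.57


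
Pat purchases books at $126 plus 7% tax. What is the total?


Calculate the tax:
7% of $126 = $8.82
Add tax to price:
$126 + $8.82 = $134.82

$134.82


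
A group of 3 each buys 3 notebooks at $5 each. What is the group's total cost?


Cost per person:
3 x $5 = $15
Group total:
3 x $15 = $45

$45


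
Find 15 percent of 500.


Convert percentage to decimal:
15% = 0.15
Multiply:
500 x 0.15 = 75

75


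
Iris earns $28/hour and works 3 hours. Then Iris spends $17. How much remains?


Calculate earnings:
3 x $28 = $84
Subtract spending:
$84 - $17 = $67

$67


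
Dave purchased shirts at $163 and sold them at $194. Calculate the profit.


Selling price = $194
Cost price = $163
Profit = selling price - cost price:
Profit = $194 - $163 = $31

$31


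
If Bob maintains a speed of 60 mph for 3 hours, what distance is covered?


Use the formula: distance = speed x time
Speed = 60 mph, Time = 3 hours
60 x 3 = 180 miles

180 miles


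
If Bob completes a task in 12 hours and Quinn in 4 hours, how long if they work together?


Bob's rate: 1/12 of the job per hour
Quinn's rate: 1/4 of the job per hour
Combined rate: 1/12 + 1/4 = 1/3 per hour
Time = 1 / (1/3) = 3 hours

3 hours


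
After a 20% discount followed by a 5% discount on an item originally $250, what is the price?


First discount:
20% of $250 = $50
Price after first discount:
$250 - $50 = $200
Second discount:
5% of $200 = $10
Final price:
$200 - $10 = $190

$190


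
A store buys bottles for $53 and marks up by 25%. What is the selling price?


Calculate the markup amount:
25% of $53 = $13.25
Add to cost:
$53 + $13.25 = $66.25

$66.25


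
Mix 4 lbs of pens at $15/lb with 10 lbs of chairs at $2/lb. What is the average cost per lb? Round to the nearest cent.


Cost of pens:
4 x $15 = $60
Cost of chairs:
10 x $2 = $20
Total cost: $60 + $20 = $80
Total weight: 14 lbs
Average: $80 / 14 = $5.7142... ≈ $5.71/lb

$5.71/lb


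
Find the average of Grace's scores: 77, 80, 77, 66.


Add the scores:
77 + 80 + 77 + 66 = 300
Divide by the number of tests:
300 / 4 = 75

75


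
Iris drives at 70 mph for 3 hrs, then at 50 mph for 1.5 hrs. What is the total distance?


Leg 1 distance:
70 x 3 = 210 miles
Leg 2 distance:
50 x 1.5 = 75 miles
Total distance:
210 + 75 = 285 miles

285 miles


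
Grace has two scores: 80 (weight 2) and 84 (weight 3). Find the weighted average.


Weighted sum:
2 x 80 + 3 x 84 = 412
Total weight:
2 + 3 = 5
Weighted average:
412 / 5 = 82.4

82.4


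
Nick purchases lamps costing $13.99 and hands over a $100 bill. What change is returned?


Start with the amount paid:
$100
Subtract the price:
$100 - $13.99 = $86.01

$86.01


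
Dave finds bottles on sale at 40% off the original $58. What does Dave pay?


Calculate the discount amount:
40% of $58 = $23.20
Subtract from original:
$58 - $23.20 = $34.80

$34.80


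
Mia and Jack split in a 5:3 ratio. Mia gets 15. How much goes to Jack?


Find the multiplier:
15 / 5 = 3
Apply to Jack's share:
3 x 3 = 9

9


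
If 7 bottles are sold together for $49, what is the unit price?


Total cost: $49
Number of items: 7
Unit price: $49 / 7 = $7

$7


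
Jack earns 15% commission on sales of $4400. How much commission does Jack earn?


Convert rate to decimal:
15% = 0.15
Multiply by sales:
$4400 x 0.15 = $660

$660


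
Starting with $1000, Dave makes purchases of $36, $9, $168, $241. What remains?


Add up expenses:
$36 + $9 + $168 + $241 = $454
Subtract from budget:
$1000 - $454 = $546

$546


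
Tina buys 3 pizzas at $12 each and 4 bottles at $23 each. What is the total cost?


Cost of pizzas:
3 x $12 = $36
Cost of bottles:
4 x $23 = $92
Add both:
$36 + $92 = $128

$128


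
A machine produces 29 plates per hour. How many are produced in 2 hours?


Production rate: 29 plates per hour
Time: 2 hours
Total: 29 x 2 = 58 plates

58 plates


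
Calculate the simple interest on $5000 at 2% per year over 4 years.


Use the formula I = P x R x T / 100
P x R x T = 5000 x 2 x 4 = 40000
I = 40000 / 100 = $400

$400


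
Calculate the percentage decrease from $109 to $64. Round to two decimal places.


Find the absolute change:
|64 - 109| = 45
Divide by original and multiply by 100:
45 / 109 x 100 = 41.2844...% ≈ 41.28%

41.28%


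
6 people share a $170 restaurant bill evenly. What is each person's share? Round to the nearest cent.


Total bill: $170
Number of people: 6
Each pays: $170 / 6 = $28.3333... ≈ $28.33

$28.33


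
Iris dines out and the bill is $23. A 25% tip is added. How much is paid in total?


Calculate the tip:
25% of $23 = $5.75
Add tip to meal cost:
$23 + $5.75 = $28.75

$28.75


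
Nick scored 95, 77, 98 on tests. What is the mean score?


Add the scores:
95 + 77 + 98 = 270
Divide by the number of tests:
270 / 3 = 90

90


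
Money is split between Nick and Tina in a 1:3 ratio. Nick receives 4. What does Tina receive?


Find the multiplier:
4 / 1 = 4
Apply to Tina's share:
3 x 4 = 12

12


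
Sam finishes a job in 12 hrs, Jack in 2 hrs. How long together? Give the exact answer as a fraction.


Sam's rate: 1/12 of the job per hour
Jack's rate: 1/2 of the job per hour
Combined rate: 1/12 + 1/2 = 7/12 per hour
Time = 1 / (7/12) = 12/7 hours (≈ 1.71 hours)

12/7 hours


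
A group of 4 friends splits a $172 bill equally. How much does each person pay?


Total bill: $172
Number of people: 4
Each pays: $172 / 4 = $43

$43


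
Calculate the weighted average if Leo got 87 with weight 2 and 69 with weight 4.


Weighted sum:
2 x 87 + 4 x 69 = 450
Total weight:
2 + 4 = 6
Weighted average:
450 / 6 = 75

75


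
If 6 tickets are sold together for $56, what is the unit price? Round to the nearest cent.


Total cost: $56
Number of items: 6
Unit price: $56 / 6 = $9.3333... ≈ $9.33

$9.33


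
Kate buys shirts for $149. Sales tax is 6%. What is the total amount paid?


Calculate the tax:
6% of $149 = $8.94
Add tax to price:
$149 + $8.94 = $157.94

$157.94


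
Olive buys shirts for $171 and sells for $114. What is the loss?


Selling price = $114
Cost price = $171
Loss = cost price - selling price:
Loss = $171 - $114 = $57

$57


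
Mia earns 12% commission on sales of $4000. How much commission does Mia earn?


Convert rate to decimal:
12% = 0.12
Multiply by sales:
$4000 x 0.12 = $480

$480


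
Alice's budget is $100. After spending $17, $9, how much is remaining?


Add up expenses:
$17 + $9 = $26
Subtract from budget:
$100 - $26 = $74

$74


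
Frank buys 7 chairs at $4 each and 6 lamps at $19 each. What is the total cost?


Cost of chairs:
7 x $4 = $28
Cost of lamps:
6 x $19 = $114
Add both:
$28 + $114 = $142

$142


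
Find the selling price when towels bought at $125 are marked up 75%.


Calculate the markup amount:
75% of $125 = $93.75
Add to cost:
$125 + $93.75 = $218.75

$218.75


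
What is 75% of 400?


Convert percentage to decimal:
75% = 0.75
Multiply:
400 x 0.75 = 300

300


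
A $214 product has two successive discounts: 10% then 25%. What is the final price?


First discount:
10% of $214 = $21.40
Price after first discount:
$214 - $21.40 = $192.60
Second discount:
25% of $192.60 = $48.15
Final price:
$192.60 - $48.15 = $144.45

$144.45


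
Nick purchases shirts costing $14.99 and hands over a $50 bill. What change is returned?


Start with the amount paid:
$50
Subtract the price:
$50 - $14.99 = $35.01

$35.01


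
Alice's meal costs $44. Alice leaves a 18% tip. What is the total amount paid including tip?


Calculate the tip:
18% of $44 = $7.92
Add tip to meal cost:
$44 + $7.92 = $51.92

$51.92


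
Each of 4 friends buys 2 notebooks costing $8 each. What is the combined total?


Cost per person:
2 x $8 = $16
Group total:
4 x $16 = $64

$64


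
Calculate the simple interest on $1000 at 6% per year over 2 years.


Use the formula I = P x R x T / 100
P x R x T = 1000 x 6 x 2 = 12000
I = 12000 / 100 = $120

$120


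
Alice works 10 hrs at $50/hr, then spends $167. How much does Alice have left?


Calculate earnings:
10 x $50 = $500
Subtract spending:
$500 - $167 = $333

$333


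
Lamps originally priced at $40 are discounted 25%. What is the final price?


Calculate the discount amount:
25% of $40 = $10
Subtract from original:
$40 - $10 = $30

$30


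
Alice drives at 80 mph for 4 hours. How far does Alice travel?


Use the formula: distance = speed x time
Speed = 80 mph, Time = 4 hours
80 x 4 = 320 miles

320 miles


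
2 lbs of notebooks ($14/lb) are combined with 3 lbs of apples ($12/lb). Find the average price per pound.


Cost of notebooks:
2 x $14 = $28
Cost of apples:
3 x $12 = $36
Total cost: $28 + $36 = $64
Total weight: 5 lbs
Average: $64 / 5 = $12.80/lb

$12.80/lb


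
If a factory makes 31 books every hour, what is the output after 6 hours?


Production rate: 31 books per hour
Time: 6 hours
Total: 31 x 6 = 186 books

186 books


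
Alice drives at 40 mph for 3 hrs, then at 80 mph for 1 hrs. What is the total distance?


Leg 1 distance:
40 x 3 = 120 miles
Leg 2 distance:
80 x 1 = 80 miles
Total distance:
120 + 80 = 200 miles

200 miles


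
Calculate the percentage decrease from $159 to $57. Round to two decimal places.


Find the absolute change:
|57 - 159| = 102
Divide by original and multiply by 100:
102 / 159 x 100 = 64.1509...% ≈ 64.15%

64.15%


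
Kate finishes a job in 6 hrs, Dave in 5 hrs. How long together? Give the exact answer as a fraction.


Kate's rate: 1/6 of the job per hour
Dave's rate: 1/5 of the job per hour
Combined rate: 1/6 + 1/5 = 11/30 per hour
Time = 1 / (11/30) = 30/11 hours (≈ 2.73 hours)

30/11 hours


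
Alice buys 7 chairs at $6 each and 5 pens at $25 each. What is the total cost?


Cost of chairs:
7 x $6 = $42
Cost of pens:
5 x $25 = $125
Add both:
$42 + $125 = $167

$167


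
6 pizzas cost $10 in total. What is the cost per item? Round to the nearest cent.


Total cost: $10
Number of items: 6
Unit price: $10 / 6 = $1.6666... ≈ $1.67

$1.67


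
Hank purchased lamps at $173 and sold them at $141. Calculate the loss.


Selling price = $141
Cost price = $173
Loss = cost price - selling price:
Loss = $173 - $141 = $32

$32


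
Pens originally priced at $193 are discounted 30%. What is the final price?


Calculate the discount amount:
30% of $193 = $57.90
Subtract from original:
$193 - $57.90 = $135.10

$135.10


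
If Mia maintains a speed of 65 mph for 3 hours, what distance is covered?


Use the formula: distance = speed x time
Speed = 65 mph, Time = 3 hours
65 x 3 = 195 miles

195 miles


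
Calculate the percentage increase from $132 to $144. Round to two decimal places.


Find the absolute change:
|144 - 132| = 12
Divide by original and multiply by 100:
12 / 132 x 100 = 9.0909...% ≈ 9.09%

9.09%


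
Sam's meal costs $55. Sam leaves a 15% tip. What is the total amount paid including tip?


Calculate the tip:
15% of $55 = $8.25
Add tip to meal cost:
$55 + $8.25 = $63.25

$63.25


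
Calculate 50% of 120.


Convert percentage to decimal:
50% = 0.5
Multiply:
120 x 0.5 = 60

60


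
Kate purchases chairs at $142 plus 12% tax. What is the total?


Calculate the tax:
12% of $142 = $17.04
Add tax to price:
$142 + $17.04 = $159.04

$159.04


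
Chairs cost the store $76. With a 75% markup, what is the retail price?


Calculate the markup amount:
75% of $76 = $57
Add to cost:
$76 + $57 = $133

$133


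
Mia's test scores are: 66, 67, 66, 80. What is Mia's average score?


Add the scores:
66 + 67 + 66 + 80 = 279
Divide by the number of tests:
279 / 4 = 69.75

69.75


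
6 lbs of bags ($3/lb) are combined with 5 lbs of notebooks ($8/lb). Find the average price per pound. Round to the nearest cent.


Cost of bags:
6 x $3 = $18
Cost of notebooks:
5 x $8 = $40
Total cost: $18 + $40 = $58
Total weight: 11 lbs
Average: $58 / 11 = $5.2727... ≈ $5.27/lb

$5.27/lb


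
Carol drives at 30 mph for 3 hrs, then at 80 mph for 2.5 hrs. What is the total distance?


Leg 1 distance:
30 x 3 = 90 miles
Leg 2 distance:
80 x 2.5 = 200 miles
Total distance:
90 + 200 = 290 miles

290 miles


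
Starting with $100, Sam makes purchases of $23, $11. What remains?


Add up expenses:
$23 + $11 = $34
Subtract from budget:
$100 - $34 = $66

$66


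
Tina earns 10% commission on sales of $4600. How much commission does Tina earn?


Convert rate to decimal:
10% = 0.1
Multiply by sales:
$4600 x 0.1 = $460

$460


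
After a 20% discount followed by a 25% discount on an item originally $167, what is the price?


First discount:
20% of $167 = $33.40
Price after first discount:
$167 - $33.40 = $133.60
Second discount:
25% of $133.60 = $33.40
Final price:
$133.60 - $33.40 = $100.20

$100.20


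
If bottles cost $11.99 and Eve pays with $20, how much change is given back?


Start with the amount paid:
$20
Subtract the price:
$20 - $11.99 = $8.01

$8.01


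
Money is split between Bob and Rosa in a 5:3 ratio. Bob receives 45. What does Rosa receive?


Find the multiplier:
45 / 5 = 9
Apply to Rosa's share:
3 x 9 = 27

27


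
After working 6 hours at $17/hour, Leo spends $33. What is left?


Calculate earnings:
6 x $17 = $102
Subtract spending:
$102 - $33 = $69

$69


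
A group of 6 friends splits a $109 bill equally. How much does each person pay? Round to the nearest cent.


Total bill: $109
Number of people: 6
Each pays: $109 / 6 = $18.1666... ≈ $18.17

$18.17


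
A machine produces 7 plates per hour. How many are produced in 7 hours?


Production rate: 7 plates per hour
Time: 7 hours
Total: 7 x 7 = 49 plates

49 plates


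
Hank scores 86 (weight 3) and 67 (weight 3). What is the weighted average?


Weighted sum:
3 x 86 + 3 x 67 = 459
Total weight:
3 + 3 = 6
Weighted average:
459 / 6 = 76.5

76.5


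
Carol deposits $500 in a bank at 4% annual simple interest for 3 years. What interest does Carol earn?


Use the formula I = P x R x T / 100
P x R x T = 500 x 4 x 3 = 6000
I = 6000 / 100 = $60

$60


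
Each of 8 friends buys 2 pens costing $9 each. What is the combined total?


Cost per person:
2 x $9 = $18
Group total:
8 x $18 = $144

$144


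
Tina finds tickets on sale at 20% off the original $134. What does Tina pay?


Calculate the discount amount:
20% of $134 = $26.80
Subtract from original:
$134 - $26.80 = $107.20

$107.20


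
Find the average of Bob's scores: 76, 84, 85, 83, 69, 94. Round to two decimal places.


Add the scores:
76 + 84 + 85 + 83 + 69 + 94 = 491
Divide by the number of tests:
491 / 6 = 81.8333... ≈ 81.83

81.83


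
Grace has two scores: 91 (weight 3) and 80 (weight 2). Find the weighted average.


Weighted sum:
3 x 91 + 2 x 80 = 433
Total weight:
3 + 2 = 5
Weighted average:
433 / 5 = 86.6

86.6


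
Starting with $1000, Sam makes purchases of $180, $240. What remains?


Add up expenses:
$180 + $240 = $420
Subtract from budget:
$1000 - $420 = $580

$580


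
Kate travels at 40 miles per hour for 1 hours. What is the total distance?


Use the formula: distance = speed x time
Speed = 40 mph, Time = 1 hours
40 x 1 = 40 miles

40 miles


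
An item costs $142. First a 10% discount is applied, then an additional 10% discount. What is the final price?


First discount:
10% of $142 = $14.20
Price after first discount:
$142 - $14.20 = $127.80
Second discount:
10% of $127.80 = $12.78
Final price:
$127.80 - $12.78 = $115.02

$115.02


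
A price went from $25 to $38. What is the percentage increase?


Find the absolute change:
|38 - 25| = 13
Divide by original and multiply by 100:
13 / 25 x 100 = 52%

52%


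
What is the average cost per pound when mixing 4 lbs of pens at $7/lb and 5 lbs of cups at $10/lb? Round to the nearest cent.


Cost of pens:
4 x $7 = $28
Cost of cups:
5 x $10 = $50
Total cost: $28 + $50 = $78
Total weight: 9 lbs
Average: $78 / 9 = $8.6666... ≈ $8.67/lb

$8.67/lb


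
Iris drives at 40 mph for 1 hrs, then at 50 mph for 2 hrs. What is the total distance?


Leg 1 distance:
40 x 1 = 40 miles
Leg 2 distance:
50 x 2 = 100 miles
Total distance:
40 + 100 = 140 miles

140 miles


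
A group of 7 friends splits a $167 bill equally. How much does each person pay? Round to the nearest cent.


Total bill: $167
Number of people: 7
Each pays: $167 / 7 = $23.8571... ≈ $23.86

$23.86


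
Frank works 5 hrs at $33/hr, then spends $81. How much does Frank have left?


Calculate earnings:
5 x $33 = $165
Subtract spending:
$165 - $81 = $84

$84


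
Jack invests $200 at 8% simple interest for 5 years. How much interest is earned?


Use the formula I = P x R x T / 100
P x R x T = 200 x 8 x 5 = 8000
I = 8000 / 100 = $80

$80


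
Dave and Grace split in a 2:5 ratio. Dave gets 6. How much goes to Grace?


Find the multiplier:
6 / 2 = 3
Apply to Grace's share:
5 x 3 = 15

15


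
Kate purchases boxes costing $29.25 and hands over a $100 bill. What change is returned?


Start with the amount paid:
$100
Subtract the price:
$100 - $29.25 = $70.75

$70.75
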